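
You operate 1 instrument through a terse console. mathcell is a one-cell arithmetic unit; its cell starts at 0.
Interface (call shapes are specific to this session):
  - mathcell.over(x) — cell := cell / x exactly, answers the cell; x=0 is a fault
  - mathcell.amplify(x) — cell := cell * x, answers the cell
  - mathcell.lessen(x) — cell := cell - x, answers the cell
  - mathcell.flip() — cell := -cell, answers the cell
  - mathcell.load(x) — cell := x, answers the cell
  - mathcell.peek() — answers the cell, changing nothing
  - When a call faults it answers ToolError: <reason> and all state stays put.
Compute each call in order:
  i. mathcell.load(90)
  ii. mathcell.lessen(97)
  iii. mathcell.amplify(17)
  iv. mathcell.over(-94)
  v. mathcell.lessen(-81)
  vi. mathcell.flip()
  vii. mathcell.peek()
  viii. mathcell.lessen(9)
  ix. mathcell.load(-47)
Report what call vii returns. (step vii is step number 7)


% mathcell.load x→90
  90
% mathcell.lessen x→97
  -7
% mathcell.amplify x→17
  -119
% mathcell.over x→-94
  119/94
% mathcell.lessen x→-81
  7733/94
% mathcell.flip
  -7733/94
% mathcell.peek
  -7733/94
% mathcell.lessen x→9
  -8579/94
% mathcell.load x→-47
  -47

Answer: -7733/94


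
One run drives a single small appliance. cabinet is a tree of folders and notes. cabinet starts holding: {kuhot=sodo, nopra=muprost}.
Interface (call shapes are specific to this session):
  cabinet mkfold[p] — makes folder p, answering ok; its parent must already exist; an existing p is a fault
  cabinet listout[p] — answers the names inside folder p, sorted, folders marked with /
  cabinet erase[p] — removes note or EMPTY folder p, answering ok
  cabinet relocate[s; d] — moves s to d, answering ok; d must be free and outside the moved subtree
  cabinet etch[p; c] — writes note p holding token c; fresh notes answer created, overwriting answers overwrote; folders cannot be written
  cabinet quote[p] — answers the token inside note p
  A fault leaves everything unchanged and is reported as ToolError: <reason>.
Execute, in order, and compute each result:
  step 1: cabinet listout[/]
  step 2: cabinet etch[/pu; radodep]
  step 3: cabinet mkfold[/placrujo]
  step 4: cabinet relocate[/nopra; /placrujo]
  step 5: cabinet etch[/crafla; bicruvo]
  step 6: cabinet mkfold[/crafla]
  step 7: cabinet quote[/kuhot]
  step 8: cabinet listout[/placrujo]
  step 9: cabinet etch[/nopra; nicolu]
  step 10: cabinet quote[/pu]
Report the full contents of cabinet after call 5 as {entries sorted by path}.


Answer: {crafla=bicruvo, kuhot=sodo, nopra=muprost, placrujo/, pu=radodep}

Derivation:
# 1. cabinet listout(/) => [kuhot, nopra]
# 2. cabinet etch(/pu, radodep) => created
# 3. cabinet mkfold(/placrujo) => ok
# 4. cabinet relocate(/nopra, /placrujo) => ToolError: exists
# 5. cabinet etch(/crafla, bicruvo) => created
# 6. cabinet mkfold(/crafla) => ToolError: exists
# 7. cabinet quote(/kuhot) => sodo
# 8. cabinet listout(/placrujo) => []
# 9. cabinet etch(/nopra, nicolu) => overwrote
# 10. cabinet quote(/pu) => radodep


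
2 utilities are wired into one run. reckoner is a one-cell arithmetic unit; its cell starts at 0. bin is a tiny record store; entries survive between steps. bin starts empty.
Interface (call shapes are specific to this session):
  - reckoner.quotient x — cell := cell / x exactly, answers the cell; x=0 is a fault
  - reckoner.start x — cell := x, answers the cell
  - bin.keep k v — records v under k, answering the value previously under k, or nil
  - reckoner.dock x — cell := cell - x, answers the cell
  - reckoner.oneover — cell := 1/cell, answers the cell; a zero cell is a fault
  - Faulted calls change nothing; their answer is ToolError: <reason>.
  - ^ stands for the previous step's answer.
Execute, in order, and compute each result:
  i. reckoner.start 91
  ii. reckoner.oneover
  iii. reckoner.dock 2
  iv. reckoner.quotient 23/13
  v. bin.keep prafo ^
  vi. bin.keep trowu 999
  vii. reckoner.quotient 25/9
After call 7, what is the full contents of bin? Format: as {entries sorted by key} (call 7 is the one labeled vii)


;; 1. start(x→91) : 91
;; 2. oneover() : 1/91
;; 3. dock(x→2) : -181/91
;; 4. quotient(x→23/13) : -181/161
;; 5. keep(k→prafo, v→^) : nil
;; 6. keep(k→trowu, v→999) : nil
;; 7. quotient(x→25/9) : -1629/4025

Answer: {prafo=-181/161, trowu=999}


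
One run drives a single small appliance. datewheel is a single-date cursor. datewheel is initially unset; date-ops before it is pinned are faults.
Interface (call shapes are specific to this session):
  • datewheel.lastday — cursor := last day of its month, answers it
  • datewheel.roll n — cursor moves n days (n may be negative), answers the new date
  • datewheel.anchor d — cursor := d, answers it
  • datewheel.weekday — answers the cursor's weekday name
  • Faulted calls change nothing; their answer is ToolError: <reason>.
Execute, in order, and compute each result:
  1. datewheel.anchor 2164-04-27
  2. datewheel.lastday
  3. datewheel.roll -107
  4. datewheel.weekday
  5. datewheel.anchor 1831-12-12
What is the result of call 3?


→ anchor(d→2164-04-27)
← 2164-04-27
→ lastday()
← 2164-04-30
→ roll(n→-107)
← 2164-01-14
→ weekday()
← Saturday
→ anchor(d→1831-12-12)
← 1831-12-12

Answer: 2164-01-14


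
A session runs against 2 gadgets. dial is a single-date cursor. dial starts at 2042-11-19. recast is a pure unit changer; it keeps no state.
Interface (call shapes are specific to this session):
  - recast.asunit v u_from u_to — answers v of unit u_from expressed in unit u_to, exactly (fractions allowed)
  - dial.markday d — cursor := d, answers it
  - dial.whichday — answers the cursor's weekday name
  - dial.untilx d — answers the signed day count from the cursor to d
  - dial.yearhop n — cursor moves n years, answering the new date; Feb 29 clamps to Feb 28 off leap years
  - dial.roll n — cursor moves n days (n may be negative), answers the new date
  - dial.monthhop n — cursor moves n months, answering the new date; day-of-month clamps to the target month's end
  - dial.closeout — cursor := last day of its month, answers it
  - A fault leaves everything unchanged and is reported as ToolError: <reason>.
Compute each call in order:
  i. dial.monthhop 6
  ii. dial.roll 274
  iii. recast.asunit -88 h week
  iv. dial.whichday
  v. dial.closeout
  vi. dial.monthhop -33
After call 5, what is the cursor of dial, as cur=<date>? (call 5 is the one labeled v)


·→ dial.monthhop(n=6)
·← 2043-05-19
·→ dial.roll(n=274)
·← 2044-02-17
·→ recast.asunit(v=-88, u_from=h, u_to=week)
·← -11/21
·→ dial.whichday()
·← Wednesday
·→ dial.closeout()
·← 2044-02-29
·→ dial.monthhop(n=-33)
·← 2041-05-29

Answer: cur=2044-02-29


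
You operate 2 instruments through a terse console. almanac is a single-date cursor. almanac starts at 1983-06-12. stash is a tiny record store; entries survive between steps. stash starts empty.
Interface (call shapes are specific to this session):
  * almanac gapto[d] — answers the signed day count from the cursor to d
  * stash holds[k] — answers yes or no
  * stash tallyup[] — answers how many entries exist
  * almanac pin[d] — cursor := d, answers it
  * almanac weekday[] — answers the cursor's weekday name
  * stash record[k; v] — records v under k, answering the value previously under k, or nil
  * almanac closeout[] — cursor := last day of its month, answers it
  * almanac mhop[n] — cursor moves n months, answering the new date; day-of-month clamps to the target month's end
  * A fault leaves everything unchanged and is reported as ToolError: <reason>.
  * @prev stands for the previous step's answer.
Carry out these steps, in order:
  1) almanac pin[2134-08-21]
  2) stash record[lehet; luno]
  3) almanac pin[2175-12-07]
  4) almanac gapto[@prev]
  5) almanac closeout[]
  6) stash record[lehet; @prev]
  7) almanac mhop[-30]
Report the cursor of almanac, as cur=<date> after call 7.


Answer: cur=2173-06-30

Derivation:
-- 1. almanac pin(d→2134-08-21) : 2134-08-21
-- 2. stash record(k→lehet, v→luno) : nil
-- 3. almanac pin(d→2175-12-07) : 2175-12-07
-- 4. almanac gapto(d→@prev) : 0
-- 5. almanac closeout() : 2175-12-31
-- 6. stash record(k→lehet, v→@prev) : luno
-- 7. almanac mhop(n→-30) : 2173-06-30


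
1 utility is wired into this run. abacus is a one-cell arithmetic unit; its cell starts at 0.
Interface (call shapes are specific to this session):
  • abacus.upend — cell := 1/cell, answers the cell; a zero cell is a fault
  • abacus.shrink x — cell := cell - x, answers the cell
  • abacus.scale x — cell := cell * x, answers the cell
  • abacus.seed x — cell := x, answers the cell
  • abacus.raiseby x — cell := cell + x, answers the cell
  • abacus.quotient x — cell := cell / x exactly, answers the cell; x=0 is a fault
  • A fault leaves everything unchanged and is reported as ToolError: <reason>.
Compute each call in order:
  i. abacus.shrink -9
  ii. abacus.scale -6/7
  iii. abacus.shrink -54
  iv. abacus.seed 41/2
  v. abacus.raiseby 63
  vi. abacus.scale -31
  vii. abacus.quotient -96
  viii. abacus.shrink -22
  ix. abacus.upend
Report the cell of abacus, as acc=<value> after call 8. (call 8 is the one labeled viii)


Answer: acc=9401/192

Derivation:
==> abacus.shrink(x='-9')
<== 9
==> abacus.scale(x='-6/7')
<== -54/7
==> abacus.shrink(x='-54')
<== 324/7
==> abacus.seed(x='41/2')
<== 41/2
==> abacus.raiseby(x='63')
<== 167/2
==> abacus.scale(x='-31')
<== -5177/2
==> abacus.quotient(x='-96')
<== 5177/192
==> abacus.shrink(x='-22')
<== 9401/192
==> abacus.upend()
<== 192/9401


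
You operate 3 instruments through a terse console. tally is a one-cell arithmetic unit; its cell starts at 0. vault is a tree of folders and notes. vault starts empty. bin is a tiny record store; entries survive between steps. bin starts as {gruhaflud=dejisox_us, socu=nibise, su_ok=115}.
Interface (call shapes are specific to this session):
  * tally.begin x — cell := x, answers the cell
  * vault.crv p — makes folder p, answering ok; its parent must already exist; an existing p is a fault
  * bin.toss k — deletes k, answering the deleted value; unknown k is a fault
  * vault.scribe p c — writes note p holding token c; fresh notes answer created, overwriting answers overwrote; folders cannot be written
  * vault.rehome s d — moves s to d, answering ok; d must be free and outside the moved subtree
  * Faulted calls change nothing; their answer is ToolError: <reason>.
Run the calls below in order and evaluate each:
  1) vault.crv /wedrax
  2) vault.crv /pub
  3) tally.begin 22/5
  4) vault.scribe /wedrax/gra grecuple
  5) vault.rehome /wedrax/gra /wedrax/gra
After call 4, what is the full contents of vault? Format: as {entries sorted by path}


-- 1. vault.crv(p→/wedrax) == ok
-- 2. vault.crv(p→/pub) == ok
-- 3. tally.begin(x→22/5) == 22/5
-- 4. vault.scribe(p→/wedrax/gra, c→grecuple) == created
-- 5. vault.rehome(s→/wedrax/gra, d→/wedrax/gra) == ToolError: exists

Answer: {pub/, wedrax/, wedrax/gra=grecuple}


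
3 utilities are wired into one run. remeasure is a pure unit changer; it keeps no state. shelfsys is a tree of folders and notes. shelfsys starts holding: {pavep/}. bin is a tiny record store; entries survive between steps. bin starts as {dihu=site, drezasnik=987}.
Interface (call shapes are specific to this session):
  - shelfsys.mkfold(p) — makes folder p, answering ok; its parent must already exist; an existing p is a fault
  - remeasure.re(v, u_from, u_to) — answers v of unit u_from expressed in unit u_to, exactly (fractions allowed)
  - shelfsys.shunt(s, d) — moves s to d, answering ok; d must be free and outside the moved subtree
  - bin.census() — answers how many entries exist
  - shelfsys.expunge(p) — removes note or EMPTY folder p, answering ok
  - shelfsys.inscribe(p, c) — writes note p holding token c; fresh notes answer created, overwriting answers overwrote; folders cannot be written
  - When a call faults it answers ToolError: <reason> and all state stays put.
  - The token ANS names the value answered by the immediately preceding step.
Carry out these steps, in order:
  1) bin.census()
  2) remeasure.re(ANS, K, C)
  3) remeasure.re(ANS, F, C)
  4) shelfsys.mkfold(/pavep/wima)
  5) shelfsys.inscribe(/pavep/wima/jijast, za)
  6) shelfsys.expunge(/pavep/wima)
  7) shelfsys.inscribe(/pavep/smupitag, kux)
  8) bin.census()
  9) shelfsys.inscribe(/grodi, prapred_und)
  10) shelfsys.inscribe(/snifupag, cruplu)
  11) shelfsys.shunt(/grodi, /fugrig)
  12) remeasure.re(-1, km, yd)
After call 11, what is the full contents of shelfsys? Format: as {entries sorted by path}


Answer: {fugrig=prapred_und, pavep/, pavep/smupitag=kux, pavep/wima/, pavep/wima/jijast=za, snifupag=cruplu}

Derivation:
~$ bin.census
  2
~$ remeasure.re ANS K C
  -5423/20
~$ remeasure.re ANS F C
  -2021/12
~$ shelfsys.mkfold /pavep/wima
  ok
~$ shelfsys.inscribe /pavep/wima/jijast za
  created
~$ shelfsys.expunge /pavep/wima
  ToolError: not empty
~$ shelfsys.inscribe /pavep/smupitag kux
  created
~$ bin.census
  2
~$ shelfsys.inscribe /grodi prapred_und
  created
~$ shelfsys.inscribe /snifupag cruplu
  created
~$ shelfsys.shunt /grodi /fugrig
  ok
~$ remeasure.re -1 km yd
  -1250000/1143


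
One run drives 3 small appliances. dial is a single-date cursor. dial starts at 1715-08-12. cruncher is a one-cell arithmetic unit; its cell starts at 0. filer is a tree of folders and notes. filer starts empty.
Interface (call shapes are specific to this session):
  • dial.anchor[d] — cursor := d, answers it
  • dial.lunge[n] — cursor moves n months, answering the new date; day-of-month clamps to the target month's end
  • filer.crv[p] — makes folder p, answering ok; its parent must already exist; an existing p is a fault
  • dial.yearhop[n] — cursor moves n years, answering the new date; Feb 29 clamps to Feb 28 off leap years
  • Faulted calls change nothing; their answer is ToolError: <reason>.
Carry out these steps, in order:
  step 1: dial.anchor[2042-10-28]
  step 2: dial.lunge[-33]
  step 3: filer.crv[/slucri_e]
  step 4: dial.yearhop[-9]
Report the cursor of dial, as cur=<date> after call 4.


Answer: cur=2031-01-28

Derivation:
[in] anchor 2042-10-28
  2042-10-28
[in] lunge -33
  2040-01-28
[in] crv /slucri_e
  ok
[in] yearhop -9
  2031-01-28


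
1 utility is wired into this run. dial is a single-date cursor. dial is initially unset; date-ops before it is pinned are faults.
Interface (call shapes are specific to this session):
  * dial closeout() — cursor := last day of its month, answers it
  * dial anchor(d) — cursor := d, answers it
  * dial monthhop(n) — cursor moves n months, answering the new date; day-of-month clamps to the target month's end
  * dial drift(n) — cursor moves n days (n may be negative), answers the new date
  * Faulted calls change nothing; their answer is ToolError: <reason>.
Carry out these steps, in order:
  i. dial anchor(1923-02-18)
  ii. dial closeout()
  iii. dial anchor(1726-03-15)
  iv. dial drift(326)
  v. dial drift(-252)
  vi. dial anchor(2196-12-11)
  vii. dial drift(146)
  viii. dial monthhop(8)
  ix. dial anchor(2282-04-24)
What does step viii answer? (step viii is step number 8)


Answer: 2198-01-06

Derivation:
-> dial anchor(d=1923-02-18)
<- 1923-02-18
-> dial closeout()
<- 1923-02-28
-> dial anchor(d=1726-03-15)
<- 1726-03-15
-> dial drift(n=326)
<- 1727-02-04
-> dial drift(n=-252)
<- 1726-05-28
-> dial anchor(d=2196-12-11)
<- 2196-12-11
-> dial drift(n=146)
<- 2197-05-06
-> dial monthhop(n=8)
<- 2198-01-06
-> dial anchor(d=2282-04-24)
<- 2282-04-24


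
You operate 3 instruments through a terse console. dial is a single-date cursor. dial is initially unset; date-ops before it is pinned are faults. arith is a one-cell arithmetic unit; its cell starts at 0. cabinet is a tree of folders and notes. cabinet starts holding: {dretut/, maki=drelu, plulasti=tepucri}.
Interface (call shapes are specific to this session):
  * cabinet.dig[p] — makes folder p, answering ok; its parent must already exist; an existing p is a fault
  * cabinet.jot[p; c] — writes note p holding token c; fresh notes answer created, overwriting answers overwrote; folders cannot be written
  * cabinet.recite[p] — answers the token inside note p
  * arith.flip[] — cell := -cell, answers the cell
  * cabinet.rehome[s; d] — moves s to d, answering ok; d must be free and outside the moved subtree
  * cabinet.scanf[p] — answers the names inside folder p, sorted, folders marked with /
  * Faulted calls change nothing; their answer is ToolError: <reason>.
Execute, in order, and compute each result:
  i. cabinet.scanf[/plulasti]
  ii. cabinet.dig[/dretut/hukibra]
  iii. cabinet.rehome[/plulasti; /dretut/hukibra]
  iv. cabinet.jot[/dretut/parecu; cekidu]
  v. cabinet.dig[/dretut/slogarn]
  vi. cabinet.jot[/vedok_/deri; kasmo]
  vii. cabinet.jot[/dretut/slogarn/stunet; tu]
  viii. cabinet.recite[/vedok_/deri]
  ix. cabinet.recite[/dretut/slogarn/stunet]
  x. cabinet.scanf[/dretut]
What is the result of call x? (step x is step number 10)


-> cabinet.scanf(p→/plulasti)
<- ToolError: not a directory
-> cabinet.dig(p→/dretut/hukibra)
<- ok
-> cabinet.rehome(s→/plulasti, d→/dretut/hukibra)
<- ToolError: exists
-> cabinet.jot(p→/dretut/parecu, c→cekidu)
<- created
-> cabinet.dig(p→/dretut/slogarn)
<- ok
-> cabinet.jot(p→/vedok_/deri, c→kasmo)
<- ToolError: no parent
-> cabinet.jot(p→/dretut/slogarn/stunet, c→tu)
<- created
-> cabinet.recite(p→/vedok_/deri)
<- ToolError: not found
-> cabinet.recite(p→/dretut/slogarn/stunet)
<- tu
-> cabinet.scanf(p→/dretut)
<- [hukibra/, parecu, slogarn/]

Answer: [hukibra/, parecu, slogarn/]


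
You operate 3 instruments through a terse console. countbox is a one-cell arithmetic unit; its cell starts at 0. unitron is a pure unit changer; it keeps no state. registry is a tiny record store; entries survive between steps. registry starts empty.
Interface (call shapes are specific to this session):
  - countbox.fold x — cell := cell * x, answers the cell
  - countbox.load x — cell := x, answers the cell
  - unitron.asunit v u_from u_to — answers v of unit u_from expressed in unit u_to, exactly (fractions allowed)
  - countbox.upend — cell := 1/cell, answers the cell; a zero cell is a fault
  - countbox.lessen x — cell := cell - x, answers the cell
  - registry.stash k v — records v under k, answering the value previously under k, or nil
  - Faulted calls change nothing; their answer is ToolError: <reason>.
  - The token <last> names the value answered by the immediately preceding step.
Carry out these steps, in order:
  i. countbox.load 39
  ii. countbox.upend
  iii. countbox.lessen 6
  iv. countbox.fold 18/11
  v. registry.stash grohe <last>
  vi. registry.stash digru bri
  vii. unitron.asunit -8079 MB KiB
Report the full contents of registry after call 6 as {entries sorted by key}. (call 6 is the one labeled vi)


I invoke countbox.load using x: 39, yielding 39.
Next I call countbox.upend(): 1/39.
Calling countbox.lessen using x: 6, and see -233/39.
Invoking countbox.fold using x: 18/11, and see -1398/143.
Now I run registry.stash using k: grohe, v: <last>, and get nil.
Using registry.stash using k: digru, v: bri, and get nil.
Next I call unitron.asunit using v: -8079, u_from: MB, u_to: KiB, giving -126234375/16.

Answer: {digru=bri, grohe=-1398/143}


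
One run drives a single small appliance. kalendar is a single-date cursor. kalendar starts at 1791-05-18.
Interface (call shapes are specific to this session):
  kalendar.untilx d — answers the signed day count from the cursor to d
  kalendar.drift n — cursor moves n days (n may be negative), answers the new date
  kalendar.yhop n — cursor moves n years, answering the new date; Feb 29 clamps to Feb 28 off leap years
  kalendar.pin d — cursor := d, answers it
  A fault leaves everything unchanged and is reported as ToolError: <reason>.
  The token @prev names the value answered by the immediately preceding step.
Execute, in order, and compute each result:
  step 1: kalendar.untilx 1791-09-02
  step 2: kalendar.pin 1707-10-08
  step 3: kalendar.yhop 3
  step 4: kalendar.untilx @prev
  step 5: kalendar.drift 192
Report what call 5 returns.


Step: kalendar.untilx[d=1791-09-02]
Result: 107
Step: kalendar.pin[d=1707-10-08]
Result: 1707-10-08
Step: kalendar.yhop[n=3]
Result: 1710-10-08
Step: kalendar.untilx[d=@prev]
Result: 0
Step: kalendar.drift[n=192]
Result: 1711-04-18

Answer: 1711-04-18


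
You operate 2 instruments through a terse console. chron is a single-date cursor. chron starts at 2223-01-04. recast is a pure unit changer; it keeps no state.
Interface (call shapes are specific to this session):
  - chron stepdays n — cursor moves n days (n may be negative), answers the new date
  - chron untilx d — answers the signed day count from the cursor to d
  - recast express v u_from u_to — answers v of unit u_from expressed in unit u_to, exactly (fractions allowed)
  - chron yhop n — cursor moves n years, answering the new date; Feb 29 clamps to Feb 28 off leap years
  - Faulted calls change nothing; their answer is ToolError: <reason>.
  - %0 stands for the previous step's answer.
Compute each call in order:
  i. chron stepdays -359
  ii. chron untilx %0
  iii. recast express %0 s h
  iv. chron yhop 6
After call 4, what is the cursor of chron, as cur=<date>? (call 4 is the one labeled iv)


Then chron stepdays with -359, — result: 2222-01-10.
Then chron untilx with %0, — result: 0.
Using recast express with %0, s, h, giving 0.
I call chron yhop with 6, and see 2228-01-10.

Answer: cur=2228-01-10


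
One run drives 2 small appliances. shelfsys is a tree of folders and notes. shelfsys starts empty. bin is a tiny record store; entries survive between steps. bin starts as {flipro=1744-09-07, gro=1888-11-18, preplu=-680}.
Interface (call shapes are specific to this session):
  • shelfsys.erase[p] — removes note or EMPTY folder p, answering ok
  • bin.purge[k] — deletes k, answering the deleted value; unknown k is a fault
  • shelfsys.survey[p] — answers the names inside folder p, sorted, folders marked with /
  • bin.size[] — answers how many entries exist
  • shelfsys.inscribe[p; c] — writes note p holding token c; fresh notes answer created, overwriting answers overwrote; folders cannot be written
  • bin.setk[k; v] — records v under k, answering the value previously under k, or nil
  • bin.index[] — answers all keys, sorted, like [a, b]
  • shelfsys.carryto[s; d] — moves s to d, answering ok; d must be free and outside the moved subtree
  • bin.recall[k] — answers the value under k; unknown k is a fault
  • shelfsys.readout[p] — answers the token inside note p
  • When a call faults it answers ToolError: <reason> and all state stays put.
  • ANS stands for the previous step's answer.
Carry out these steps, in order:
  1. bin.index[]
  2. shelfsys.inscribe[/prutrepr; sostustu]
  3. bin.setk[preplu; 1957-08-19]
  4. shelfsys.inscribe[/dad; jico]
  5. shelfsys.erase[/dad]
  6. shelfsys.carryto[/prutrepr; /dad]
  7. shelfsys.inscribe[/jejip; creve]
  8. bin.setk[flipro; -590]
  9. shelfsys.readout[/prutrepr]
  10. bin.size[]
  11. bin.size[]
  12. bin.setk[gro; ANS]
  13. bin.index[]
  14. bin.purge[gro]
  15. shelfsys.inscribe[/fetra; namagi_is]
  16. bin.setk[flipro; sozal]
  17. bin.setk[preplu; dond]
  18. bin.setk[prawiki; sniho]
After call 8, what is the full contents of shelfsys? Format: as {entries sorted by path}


~$ bin.index
:: [flipro, gro, preplu]
~$ shelfsys.inscribe /prutrepr sostustu
:: created
~$ bin.setk preplu 1957-08-19
:: -680
~$ shelfsys.inscribe /dad jico
:: created
~$ shelfsys.erase /dad
:: ok
~$ shelfsys.carryto /prutrepr /dad
:: ok
~$ shelfsys.inscribe /jejip creve
:: created
~$ bin.setk flipro -590
:: 1744-09-07
~$ shelfsys.readout /prutrepr
:: ToolError: not found
~$ bin.size
:: 3
~$ bin.size
:: 3
~$ bin.setk gro ANS
:: 1888-11-18
~$ bin.index
:: [flipro, gro, preplu]
~$ bin.purge gro
:: 3
~$ shelfsys.inscribe /fetra namagi_is
:: created
~$ bin.setk flipro sozal
:: -590
~$ bin.setk preplu dond
:: 1957-08-19
~$ bin.setk prawiki sniho
:: nil

Answer: {dad=sostustu, jejip=creve}


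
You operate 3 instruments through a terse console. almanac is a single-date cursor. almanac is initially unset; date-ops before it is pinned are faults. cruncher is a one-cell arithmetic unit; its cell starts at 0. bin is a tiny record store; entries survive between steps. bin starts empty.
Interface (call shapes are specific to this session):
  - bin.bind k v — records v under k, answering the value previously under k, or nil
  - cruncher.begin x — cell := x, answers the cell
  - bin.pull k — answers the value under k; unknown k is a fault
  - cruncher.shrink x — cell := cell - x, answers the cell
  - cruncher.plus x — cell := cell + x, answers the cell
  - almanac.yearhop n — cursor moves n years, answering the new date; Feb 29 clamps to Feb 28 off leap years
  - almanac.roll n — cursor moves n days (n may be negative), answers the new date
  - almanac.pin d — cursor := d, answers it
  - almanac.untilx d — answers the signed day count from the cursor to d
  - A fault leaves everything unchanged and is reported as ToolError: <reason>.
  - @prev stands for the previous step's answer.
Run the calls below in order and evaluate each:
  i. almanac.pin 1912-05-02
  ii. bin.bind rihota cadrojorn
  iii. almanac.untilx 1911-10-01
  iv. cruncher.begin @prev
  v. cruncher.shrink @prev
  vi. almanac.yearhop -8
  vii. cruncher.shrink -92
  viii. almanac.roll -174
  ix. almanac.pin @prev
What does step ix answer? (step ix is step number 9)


>>> pin d='1912-05-02'
:: 1912-05-02
>>> bind k='rihota' v='cadrojorn'
:: nil
>>> untilx d='1911-10-01'
:: -214
>>> begin x='@prev'
:: -214
>>> shrink x='@prev'
:: 0
>>> yearhop n='-8'
:: 1904-05-02
>>> shrink x='-92'
:: 92
>>> roll n='-174'
:: 1903-11-10
>>> pin d='@prev'
:: 1903-11-10

Answer: 1903-11-10


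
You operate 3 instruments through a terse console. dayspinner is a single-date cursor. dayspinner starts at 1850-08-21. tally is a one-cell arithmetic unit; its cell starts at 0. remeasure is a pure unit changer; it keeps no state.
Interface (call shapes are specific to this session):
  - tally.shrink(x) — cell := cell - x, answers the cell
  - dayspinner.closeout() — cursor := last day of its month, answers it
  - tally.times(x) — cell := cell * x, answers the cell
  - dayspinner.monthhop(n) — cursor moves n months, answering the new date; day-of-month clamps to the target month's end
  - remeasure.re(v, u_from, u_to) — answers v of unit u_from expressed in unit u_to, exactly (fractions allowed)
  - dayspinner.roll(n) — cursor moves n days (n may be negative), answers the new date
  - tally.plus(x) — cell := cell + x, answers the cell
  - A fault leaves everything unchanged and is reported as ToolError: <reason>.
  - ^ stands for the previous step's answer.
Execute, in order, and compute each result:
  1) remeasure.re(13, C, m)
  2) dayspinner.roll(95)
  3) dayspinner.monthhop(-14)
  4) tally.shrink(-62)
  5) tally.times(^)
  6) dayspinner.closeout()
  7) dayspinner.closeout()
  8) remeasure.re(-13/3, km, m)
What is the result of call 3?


Now I run remeasure.re with v: 13, u_from: C, u_to: m, — result: ToolError: incompatible units.
Now I run dayspinner.roll with n: 95, and see 1850-11-24.
Using dayspinner.monthhop with n: -14, and get 1849-09-24.
I use tally.shrink with x: -62, which returns 62.
I try tally.times with x: ^, and see 3844.
I invoke dayspinner.closeout(), and get 1849-09-30.
Now I run dayspinner.closeout(), giving 1849-09-30.
I use remeasure.re with v: -13/3, u_from: km, u_to: m, yielding -13000/3.

Answer: 1849-09-24


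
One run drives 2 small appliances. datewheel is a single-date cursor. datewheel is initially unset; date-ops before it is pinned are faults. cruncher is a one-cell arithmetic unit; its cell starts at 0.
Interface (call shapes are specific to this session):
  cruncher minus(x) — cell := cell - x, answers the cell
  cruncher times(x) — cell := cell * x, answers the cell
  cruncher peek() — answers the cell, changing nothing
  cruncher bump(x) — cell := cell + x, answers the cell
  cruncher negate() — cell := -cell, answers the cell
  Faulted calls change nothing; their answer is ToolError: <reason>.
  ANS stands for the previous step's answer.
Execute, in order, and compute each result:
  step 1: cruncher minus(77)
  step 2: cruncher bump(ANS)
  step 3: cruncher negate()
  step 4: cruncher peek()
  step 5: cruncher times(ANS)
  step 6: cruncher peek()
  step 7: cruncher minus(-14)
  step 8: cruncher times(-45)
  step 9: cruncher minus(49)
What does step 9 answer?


CALL cruncher minus[x→77]
RET  -77
CALL cruncher bump[x→ANS]
RET  -154
CALL cruncher negate[]
RET  154
CALL cruncher peek[]
RET  154
CALL cruncher times[x→ANS]
RET  23716
CALL cruncher peek[]
RET  23716
CALL cruncher minus[x→-14]
RET  23730
CALL cruncher times[x→-45]
RET  -1067850
CALL cruncher minus[x→49]
RET  -1067899

Answer: -1067899


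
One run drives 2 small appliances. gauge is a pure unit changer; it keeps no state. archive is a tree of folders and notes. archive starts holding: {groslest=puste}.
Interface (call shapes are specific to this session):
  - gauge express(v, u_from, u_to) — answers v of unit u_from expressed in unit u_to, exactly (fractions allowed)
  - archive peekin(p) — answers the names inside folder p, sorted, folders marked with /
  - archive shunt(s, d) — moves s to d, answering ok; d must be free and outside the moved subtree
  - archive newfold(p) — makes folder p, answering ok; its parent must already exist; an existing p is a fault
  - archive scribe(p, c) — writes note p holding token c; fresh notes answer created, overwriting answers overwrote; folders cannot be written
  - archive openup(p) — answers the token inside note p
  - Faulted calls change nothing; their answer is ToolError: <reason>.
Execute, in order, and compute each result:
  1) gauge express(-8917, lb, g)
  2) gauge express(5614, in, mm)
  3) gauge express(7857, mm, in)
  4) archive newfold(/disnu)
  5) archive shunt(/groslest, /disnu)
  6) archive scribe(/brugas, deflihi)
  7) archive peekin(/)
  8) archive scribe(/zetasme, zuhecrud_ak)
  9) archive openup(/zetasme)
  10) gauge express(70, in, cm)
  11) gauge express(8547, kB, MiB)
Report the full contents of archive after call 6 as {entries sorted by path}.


>>> gauge express v=-8917 u_from=lb u_to=g
:: -404468316329/100000
>>> gauge express v=5614 u_from=in u_to=mm
:: 712978/5
>>> gauge express v=7857 u_from=mm u_to=in
:: 39285/127
>>> archive newfold p=/disnu
:: ok
>>> archive shunt s=/groslest d=/disnu
:: ToolError: exists
>>> archive scribe p=/brugas c=deflihi
:: created
>>> archive peekin p=/
:: [brugas, disnu/, groslest]
>>> archive scribe p=/zetasme c=zuhecrud_ak
:: created
>>> archive openup p=/zetasme
:: zuhecrud_ak
>>> gauge express v=70 u_from=in u_to=cm
:: 889/5
>>> gauge express v=8547 u_from=kB u_to=MiB
:: 1068375/131072

Answer: {brugas=deflihi, disnu/, groslest=puste}


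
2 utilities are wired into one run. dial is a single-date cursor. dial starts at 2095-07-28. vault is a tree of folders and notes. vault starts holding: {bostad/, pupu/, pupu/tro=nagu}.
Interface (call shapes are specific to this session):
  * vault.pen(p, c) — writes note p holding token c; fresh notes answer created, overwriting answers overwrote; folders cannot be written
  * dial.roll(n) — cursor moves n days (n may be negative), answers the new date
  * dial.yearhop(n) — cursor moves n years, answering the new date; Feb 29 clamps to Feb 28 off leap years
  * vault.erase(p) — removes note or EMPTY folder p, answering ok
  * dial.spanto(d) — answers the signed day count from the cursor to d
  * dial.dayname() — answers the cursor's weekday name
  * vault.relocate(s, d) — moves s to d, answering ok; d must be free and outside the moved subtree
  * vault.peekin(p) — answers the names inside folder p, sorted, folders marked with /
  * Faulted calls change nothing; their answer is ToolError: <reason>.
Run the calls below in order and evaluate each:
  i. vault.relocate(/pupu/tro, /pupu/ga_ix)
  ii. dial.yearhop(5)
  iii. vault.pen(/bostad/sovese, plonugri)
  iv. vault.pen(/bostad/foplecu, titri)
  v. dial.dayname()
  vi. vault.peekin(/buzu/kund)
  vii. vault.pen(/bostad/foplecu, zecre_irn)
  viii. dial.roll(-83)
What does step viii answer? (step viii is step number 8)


Answer: 2100-05-06

Derivation:
Now I run relocate passing s: /pupu/tro, d: /pupu/ga_ix, → ok.
Next I call yearhop passing n: 5, giving 2100-07-28.
Now I run pen passing p: /bostad/sovese, c: plonugri: created.
I run pen passing p: /bostad/foplecu, c: titri, which returns created.
Calling dayname(), which returns Wednesday.
Using peekin passing p: /buzu/kund: ToolError: not found.
Invoking pen passing p: /bostad/foplecu, c: zecre_irn, which returns overwrote.
I call roll passing n: -83, and get 2100-05-06.


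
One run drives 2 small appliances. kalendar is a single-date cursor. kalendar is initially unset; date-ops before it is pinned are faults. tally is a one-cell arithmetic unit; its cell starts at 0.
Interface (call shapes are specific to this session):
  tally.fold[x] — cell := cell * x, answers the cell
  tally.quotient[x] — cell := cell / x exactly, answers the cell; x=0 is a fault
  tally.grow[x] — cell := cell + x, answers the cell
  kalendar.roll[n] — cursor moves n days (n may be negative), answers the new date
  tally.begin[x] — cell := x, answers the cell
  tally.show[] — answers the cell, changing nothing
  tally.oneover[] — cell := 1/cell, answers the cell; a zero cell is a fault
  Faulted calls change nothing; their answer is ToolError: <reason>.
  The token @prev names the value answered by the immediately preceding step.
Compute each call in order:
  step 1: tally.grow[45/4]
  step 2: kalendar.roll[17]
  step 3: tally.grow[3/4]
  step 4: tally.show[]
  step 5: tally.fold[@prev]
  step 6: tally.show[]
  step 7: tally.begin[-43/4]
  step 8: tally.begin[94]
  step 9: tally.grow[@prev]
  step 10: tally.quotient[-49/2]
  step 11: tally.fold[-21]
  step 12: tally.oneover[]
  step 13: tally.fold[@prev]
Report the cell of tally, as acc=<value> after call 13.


Answer: acc=49/1272384

Derivation:
Do: tally.grow[x=45/4]
See: 45/4
Do: kalendar.roll[n=17]
See: ToolError: no date set
Do: tally.grow[x=3/4]
See: 12
Do: tally.show[]
See: 12
Do: tally.fold[x=@prev]
See: 144
Do: tally.show[]
See: 144
Do: tally.begin[x=-43/4]
See: -43/4
Do: tally.begin[x=94]
See: 94
Do: tally.grow[x=@prev]
See: 188
Do: tally.quotient[x=-49/2]
See: -376/49
Do: tally.fold[x=-21]
See: 1128/7
Do: tally.oneover[]
See: 7/1128
Do: tally.fold[x=@prev]
See: 49/1272384


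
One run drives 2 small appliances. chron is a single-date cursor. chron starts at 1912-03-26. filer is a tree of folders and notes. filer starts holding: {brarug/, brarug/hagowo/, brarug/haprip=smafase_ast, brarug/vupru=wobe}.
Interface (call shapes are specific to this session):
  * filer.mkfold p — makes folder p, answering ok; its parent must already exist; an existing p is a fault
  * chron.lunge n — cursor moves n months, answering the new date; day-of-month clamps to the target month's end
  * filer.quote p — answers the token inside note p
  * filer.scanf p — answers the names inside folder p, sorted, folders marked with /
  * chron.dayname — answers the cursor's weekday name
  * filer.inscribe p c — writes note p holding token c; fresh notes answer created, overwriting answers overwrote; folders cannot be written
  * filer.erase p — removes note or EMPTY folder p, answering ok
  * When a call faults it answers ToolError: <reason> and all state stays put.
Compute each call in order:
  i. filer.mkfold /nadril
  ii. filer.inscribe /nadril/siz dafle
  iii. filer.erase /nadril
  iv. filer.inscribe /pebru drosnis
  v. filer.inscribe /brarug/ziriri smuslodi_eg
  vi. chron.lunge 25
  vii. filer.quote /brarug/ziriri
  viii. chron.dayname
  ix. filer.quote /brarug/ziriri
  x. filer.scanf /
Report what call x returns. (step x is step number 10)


Act: mkfold[/nadril]
Obs: ok
Act: inscribe[/nadril/siz; dafle]
Obs: created
Act: erase[/nadril]
Obs: ToolError: not empty
Act: inscribe[/pebru; drosnis]
Obs: created
Act: inscribe[/brarug/ziriri; smuslodi_eg]
Obs: created
Act: lunge[25]
Obs: 1914-04-26
Act: quote[/brarug/ziriri]
Obs: smuslodi_eg
Act: dayname[]
Obs: Sunday
Act: quote[/brarug/ziriri]
Obs: smuslodi_eg
Act: scanf[/]
Obs: [brarug/, nadril/, pebru]

Answer: [brarug/, nadril/, pebru]


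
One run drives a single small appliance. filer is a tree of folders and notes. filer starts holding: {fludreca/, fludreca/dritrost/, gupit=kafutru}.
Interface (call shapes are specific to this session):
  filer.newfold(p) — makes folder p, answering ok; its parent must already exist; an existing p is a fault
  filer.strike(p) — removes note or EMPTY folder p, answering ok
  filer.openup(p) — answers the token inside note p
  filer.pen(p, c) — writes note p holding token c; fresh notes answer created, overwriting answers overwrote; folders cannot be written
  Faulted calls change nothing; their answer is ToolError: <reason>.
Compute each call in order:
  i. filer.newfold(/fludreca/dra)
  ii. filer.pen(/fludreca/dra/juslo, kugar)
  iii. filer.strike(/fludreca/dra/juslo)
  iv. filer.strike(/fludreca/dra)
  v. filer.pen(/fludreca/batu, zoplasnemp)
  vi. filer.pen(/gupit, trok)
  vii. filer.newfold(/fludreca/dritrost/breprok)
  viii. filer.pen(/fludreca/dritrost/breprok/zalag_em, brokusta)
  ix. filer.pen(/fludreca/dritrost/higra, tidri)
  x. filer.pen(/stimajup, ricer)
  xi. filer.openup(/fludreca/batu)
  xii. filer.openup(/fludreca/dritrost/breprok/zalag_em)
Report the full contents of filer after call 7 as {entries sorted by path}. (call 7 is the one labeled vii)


Answer: {fludreca/, fludreca/batu=zoplasnemp, fludreca/dritrost/, fludreca/dritrost/breprok/, gupit=trok}

Derivation:
·→ newfold(/fludreca/dra)
·← ok
·→ pen(/fludreca/dra/juslo, kugar)
·← created
·→ strike(/fludreca/dra/juslo)
·← ok
·→ strike(/fludreca/dra)
·← ok
·→ pen(/fludreca/batu, zoplasnemp)
·← created
·→ pen(/gupit, trok)
·← overwrote
·→ newfold(/fludreca/dritrost/breprok)
·← ok
·→ pen(/fludreca/dritrost/breprok/zalag_em, brokusta)
·← created
·→ pen(/fludreca/dritrost/higra, tidri)
·← created
·→ pen(/stimajup, ricer)
·← created
·→ openup(/fludreca/batu)
·← zoplasnemp
·→ openup(/fludreca/dritrost/breprok/zalag_em)
·← brokusta


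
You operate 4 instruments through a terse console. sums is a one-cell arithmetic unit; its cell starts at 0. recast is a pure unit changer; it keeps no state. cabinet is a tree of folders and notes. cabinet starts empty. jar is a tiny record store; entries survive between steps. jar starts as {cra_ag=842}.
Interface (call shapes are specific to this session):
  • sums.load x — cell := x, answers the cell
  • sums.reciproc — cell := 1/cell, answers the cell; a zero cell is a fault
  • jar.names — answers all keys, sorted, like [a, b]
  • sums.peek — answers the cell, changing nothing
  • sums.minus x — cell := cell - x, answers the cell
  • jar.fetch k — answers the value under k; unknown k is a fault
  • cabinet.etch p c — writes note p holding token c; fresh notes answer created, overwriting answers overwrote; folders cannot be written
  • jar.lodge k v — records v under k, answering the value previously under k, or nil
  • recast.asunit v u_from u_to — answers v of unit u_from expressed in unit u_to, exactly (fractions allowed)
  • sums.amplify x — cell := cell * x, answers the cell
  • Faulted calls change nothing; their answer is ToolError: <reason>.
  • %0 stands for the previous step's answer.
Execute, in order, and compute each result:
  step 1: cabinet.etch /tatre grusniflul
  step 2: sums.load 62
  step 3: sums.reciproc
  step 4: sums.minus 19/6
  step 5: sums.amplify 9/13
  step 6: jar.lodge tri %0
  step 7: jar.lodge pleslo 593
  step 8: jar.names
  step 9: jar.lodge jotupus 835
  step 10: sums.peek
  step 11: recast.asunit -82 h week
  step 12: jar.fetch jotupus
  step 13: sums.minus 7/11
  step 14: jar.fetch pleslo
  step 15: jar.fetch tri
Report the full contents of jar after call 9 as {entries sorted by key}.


# 1. cabinet.etch(p: /tatre, c: grusniflul) => created
# 2. sums.load(x: 62) => 62
# 3. sums.reciproc() => 1/62
# 4. sums.minus(x: 19/6) => -293/93
# 5. sums.amplify(x: 9/13) => -879/403
# 6. jar.lodge(k: tri, v: %0) => nil
# 7. jar.lodge(k: pleslo, v: 593) => nil
# 8. jar.names() => [cra_ag, pleslo, tri]
# 9. jar.lodge(k: jotupus, v: 835) => nil
# 10. sums.peek() => -879/403
# 11. recast.asunit(v: -82, u_from: h, u_to: week) => -41/84
# 12. jar.fetch(k: jotupus) => 835
# 13. sums.minus(x: 7/11) => -12490/4433
# 14. jar.fetch(k: pleslo) => 593
# 15. jar.fetch(k: tri) => -879/403

Answer: {cra_ag=842, jotupus=835, pleslo=593, tri=-879/403}
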